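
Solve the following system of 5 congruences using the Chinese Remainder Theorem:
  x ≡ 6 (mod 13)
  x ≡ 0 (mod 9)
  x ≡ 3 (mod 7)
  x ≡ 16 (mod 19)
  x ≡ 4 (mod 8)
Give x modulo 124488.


Product of moduli M = 13 · 9 · 7 · 19 · 8 = 124488.
Merge one congruence at a time:
  Start: x ≡ 6 (mod 13).
  Combine with x ≡ 0 (mod 9); new modulus lcm = 117.
    Write x = 6 + 13·t and substitute into x ≡ 0 (mod 9): 13·t ≡ 0 − 6 = -6 (mod 9).
    Reduce coefficients mod 9: 4·t ≡ 3 (mod 9).
    The inverse of 4 mod 9 is 7 (since 4·7 = 28 = 3·9 + 1), so t ≡ 7·3 = 21 ≡ 3 (mod 9).
    Then x = 6 + 13·3 = 45, valid modulo lcm(13, 9) = 117: x ≡ 45 (mod 117).
  Combine with x ≡ 3 (mod 7); new modulus lcm = 819.
    Write x = 45 + 117·t and substitute into x ≡ 3 (mod 7): 117·t ≡ 3 − 45 = -42 (mod 7).
    Reduce coefficients mod 7: 5·t ≡ 0 (mod 7).
    The inverse of 5 mod 7 is 3 (since 5·3 = 15 = 2·7 + 1), so t ≡ 3·0 = 0 ≡ 0 (mod 7).
    Then x = 45 + 117·0 = 45, valid modulo lcm(117, 7) = 819: x ≡ 45 (mod 819).
  Combine with x ≡ 16 (mod 19); new modulus lcm = 15561.
    Write x = 45 + 819·t and substitute into x ≡ 16 (mod 19): 819·t ≡ 16 − 45 = -29 (mod 19).
    Reduce coefficients mod 19: 2·t ≡ 9 (mod 19).
    The inverse of 2 mod 19 is 10 (since 2·10 = 20 = 1·19 + 1), so t ≡ 10·9 = 90 ≡ 14 (mod 19).
    Then x = 45 + 819·14 = 11511, valid modulo lcm(819, 19) = 15561: x ≡ 11511 (mod 15561).
  Combine with x ≡ 4 (mod 8); new modulus lcm = 124488.
    Write x = 11511 + 15561·t and substitute into x ≡ 4 (mod 8): 15561·t ≡ 4 − 11511 = -11507 (mod 8).
    Reduce coefficients mod 8: 1·t ≡ 5 (mod 8).
    So t ≡ 5 (mod 8).
    Then x = 11511 + 15561·5 = 89316, valid modulo lcm(15561, 8) = 124488: x ≡ 89316 (mod 124488).
Verify against each original: 89316 mod 13 = 6, 89316 mod 9 = 0, 89316 mod 7 = 3, 89316 mod 19 = 16, 89316 mod 8 = 4.

x ≡ 89316 (mod 124488).


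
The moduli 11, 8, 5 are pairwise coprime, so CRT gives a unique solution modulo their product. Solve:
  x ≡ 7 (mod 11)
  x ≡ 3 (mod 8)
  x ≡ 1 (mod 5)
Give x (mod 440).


Moduli 11, 8, 5 are pairwise coprime; by CRT there is a unique solution modulo M = 11 · 8 · 5 = 440.
Solve pairwise, accumulating the modulus:
  Start with x ≡ 7 (mod 11).
  Combine with x ≡ 3 (mod 8): since gcd(11, 8) = 1, we get a unique residue mod 88.
    Write x = 7 + 11·t and substitute into x ≡ 3 (mod 8): 11·t ≡ 3 − 7 = -4 (mod 8).
    Reduce coefficients mod 8: 3·t ≡ 4 (mod 8).
    The inverse of 3 mod 8 is 3 (since 3·3 = 9 = 1·8 + 1), so t ≡ 3·4 = 12 ≡ 4 (mod 8).
    Then x = 7 + 11·4 = 51, valid modulo lcm(11, 8) = 88: x ≡ 51 (mod 88).
  Combine with x ≡ 1 (mod 5): since gcd(88, 5) = 1, we get a unique residue mod 440.
    Write x = 51 + 88·t and substitute into x ≡ 1 (mod 5): 88·t ≡ 1 − 51 = -50 (mod 5).
    Reduce coefficients mod 5: 3·t ≡ 0 (mod 5).
    The inverse of 3 mod 5 is 2 (since 3·2 = 6 = 1·5 + 1), so t ≡ 2·0 = 0 ≡ 0 (mod 5).
    Then x = 51 + 88·0 = 51, valid modulo lcm(88, 5) = 440: x ≡ 51 (mod 440).
Verify: 51 mod 11 = 7 ✓, 51 mod 8 = 3 ✓, 51 mod 5 = 1 ✓.

x ≡ 51 (mod 440).


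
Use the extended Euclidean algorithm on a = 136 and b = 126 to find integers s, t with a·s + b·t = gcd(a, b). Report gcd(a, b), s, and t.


Euclidean algorithm on (136, 126) — divide until remainder is 0:
  136 = 1 · 126 + 10
  126 = 12 · 10 + 6
  10 = 1 · 6 + 4
  6 = 1 · 4 + 2
  4 = 2 · 2 + 0
gcd(136, 126) = 2.
Track Bezout coefficients alongside the remainders: start with r₀ = 136 = a·1 + b·0 (s = 1, t = 0) and r₁ = 126 = a·0 + b·1 (s = 0, t = 1); each new remainder r_{k+1} = r_{k-1} − q_k·r_k inherits s_{k+1} = s_{k-1} − q_k·s_k, t_{k+1} = t_{k-1} − q_k·t_k, so r_k = a·s_k + b·t_k at every step:
  q = 1: r = 10, s = 1 − 1·0 = 1, t = 0 − 1·1 = -1  (check: 136·1 + 126·(-1) = 10)
  q = 12: r = 6, s = 0 − 12·1 = -12, t = 1 − 12·(-1) = 13  (check: 136·(-12) + 126·13 = 6)
  q = 1: r = 4, s = 1 − 1·(-12) = 13, t = -1 − 1·13 = -14  (check: 136·13 + 126·(-14) = 4)
  q = 1: r = 2, s = -12 − 1·13 = -25, t = 13 − 1·(-14) = 27  (check: 136·(-25) + 126·27 = 2)
The row with r = 2 (the gcd) gives the Bezout coefficients s = -25, t = 27.
Result: 136 · (-25) + 126 · (27) = 2.

gcd(136, 126) = 2; s = -25, t = 27 (check: 136·(-25) + 126·27 = 2).


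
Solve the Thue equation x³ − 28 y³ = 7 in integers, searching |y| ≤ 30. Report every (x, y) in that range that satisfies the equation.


The equation is x³ - 28y³ = 7. For fixed y, x³ = 28·y³ + 7, so a solution requires the RHS to be a perfect cube.
Strategy: iterate y from -30 to 30, compute RHS = 28·y³ + 7, and check whether it is a (positive or negative) perfect cube.
Check small values of y:
  y = 0: RHS = 7 is not a perfect cube.
  y = 1: RHS = 35 is not a perfect cube.
  y = -1: RHS = -21 is not a perfect cube.
  y = 2: RHS = 231 is not a perfect cube.
  y = -2: RHS = -217 is not a perfect cube.
  y = 3: RHS = 763 is not a perfect cube.
  y = -3: RHS = -749 is not a perfect cube.
Continuing the search up to |y| = 30 finds no solutions either.
No (x, y) in the scanned range satisfies the equation.

No integer solutions with |y| ≤ 30.


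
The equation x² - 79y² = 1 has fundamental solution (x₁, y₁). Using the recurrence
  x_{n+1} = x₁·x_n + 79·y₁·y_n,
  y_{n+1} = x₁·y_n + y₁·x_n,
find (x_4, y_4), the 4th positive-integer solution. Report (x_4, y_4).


Step 1: Find the fundamental solution (x₁, y₁) of x² - 79y² = 1.
  Expand √79 as a continued fraction. a₀ = ⌊√79⌋ = 8; iterate m_{k+1} = d_k·a_k − m_k, d_{k+1} = (79 − m_{k+1}²)/d_k, a_{k+1} = ⌊(a₀ + m_{k+1})/d_{k+1}⌋ (starting m₀ = 0, d₀ = 1), with convergents p_k = a_k·p_{k-1} + p_{k-2}, q_k = a_k·q_{k-1} + q_{k-2} (p₋₁ = 1, q₋₁ = 0):
  k = 0: a₀ = 8; p₀/q₀ = 8/1; p₀² − 79·q₀² = 64 − 79 = -15.
  k = 1: m = 8, d = 15, a = ⌊(8 + 8)/15⌋ = 1; p/q = (1·8 + 1)/(1·1 + 0) = 9/1; p² − 79·q² = 81 − 79 = 2.
  k = 2: m = 7, d = 2, a = ⌊(8 + 7)/2⌋ = 7; p/q = (7·9 + 8)/(7·1 + 1) = 71/8; p² − 79·q² = 5041 − 5056 = -15.
  k = 3: m = 7, d = 15, a = ⌊(8 + 7)/15⌋ = 1; p/q = (1·71 + 9)/(1·8 + 1) = 80/9; p² − 79·q² = 6400 − 6399 = 1.
  The first convergent with p² − 79·q² = 1 gives the fundamental solution (x₁, y₁) = (80, 9).
Step 2: Apply the recurrence (x_{n+1}, y_{n+1}) = (x₁x_n + 79y₁y_n, x₁y_n + y₁x_n) repeatedly.
  From (x_1, y_1) = (80, 9): x_2 = 80·80 + 79·9·9 = 12799; y_2 = 80·9 + 9·80 = 1440.
  From (x_2, y_2) = (12799, 1440): x_3 = 80·12799 + 79·9·1440 = 2047760; y_3 = 80·1440 + 9·12799 = 230391.
  From (x_3, y_3) = (2047760, 230391): x_4 = 80·2047760 + 79·9·230391 = 327628801; y_4 = 80·230391 + 9·2047760 = 36861120.
Step 3: Verify x_4² - 79·y_4² = 107340631244697601 - 107340631244697600 = 1 (should be 1). ✓

(x_1, y_1) = (80, 9); (x_4, y_4) = (327628801, 36861120).


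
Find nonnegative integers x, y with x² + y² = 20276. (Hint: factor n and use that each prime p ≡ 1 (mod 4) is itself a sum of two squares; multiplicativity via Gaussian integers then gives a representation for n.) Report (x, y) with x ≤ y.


Step 1: Factor n = 20276 = 2^2 · 37 · 137.
Step 2: Check the mod-4 condition on each prime factor: 2 = 2 (special); 37 ≡ 1 (mod 4), exponent 1; 137 ≡ 1 (mod 4), exponent 1.
All primes ≡ 3 (mod 4) appear to even exponent (or don't appear), so by the two-squares theorem n IS expressible as a sum of two squares.
Step 3: Build a representation. Group n = k² · m with k = 2 and m = 37 · 137 = 5069 (a product of primes ≡ 1 (mod 4)); a representation of m scales to one of n via (k·x)² + (k·y)² = k²(x² + y²). Each prime p ≡ 1 (mod 4) is itself a sum of two squares; find a² by testing p − a² for a perfect square:
  37: 37 − 1² = 36 = 6² ⇒ 37 = 1² + 6².
  137: 137 − 1² = 136, 137 − 2² = 133, 137 − 3² = 128, 137 − 4² = 121 = 11² ⇒ 137 = 4² + 11².
  Combine using the Brahmagupta–Fibonacci identity (a² + b²)(c² + d²) = (ac − bd)² + (ad + bc)² = (ac + bd)² + (ad − bc)²:
  37 · 137 = 5069: from (1² + 6²)(4² + 11²), take (1·4 − 6·11, 1·11 + 6·4) = (4 − 66, 11 + 24) = (-62, 35); dropping signs (only squares matter) gives (62, 35); check 62² + 35² = 3844 + 1225 = 5069 ✓.
  Scale by k = 2: (2·62, 2·35) = (124, 70).
Step 4: Order so x ≤ y and verify: 70² + 124² = 4900 + 15376 = 20276 = n. ✓

n = 20276 = 70² + 124² (one valid representation with x ≤ y).


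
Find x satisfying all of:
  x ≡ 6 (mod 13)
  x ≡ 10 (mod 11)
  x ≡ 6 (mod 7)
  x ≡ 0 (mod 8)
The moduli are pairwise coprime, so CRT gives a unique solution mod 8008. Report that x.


Product of moduli M = 13 · 11 · 7 · 8 = 8008.
Merge one congruence at a time:
  Start: x ≡ 6 (mod 13).
  Combine with x ≡ 10 (mod 11); new modulus lcm = 143.
    Write x = 6 + 13·t and substitute into x ≡ 10 (mod 11): 13·t ≡ 10 − 6 = 4 (mod 11).
    Reduce coefficients mod 11: 2·t ≡ 4 (mod 11).
    The inverse of 2 mod 11 is 6 (since 2·6 = 12 = 1·11 + 1), so t ≡ 6·4 = 24 ≡ 2 (mod 11).
    Then x = 6 + 13·2 = 32, valid modulo lcm(13, 11) = 143: x ≡ 32 (mod 143).
  Combine with x ≡ 6 (mod 7); new modulus lcm = 1001.
    Write x = 32 + 143·t and substitute into x ≡ 6 (mod 7): 143·t ≡ 6 − 32 = -26 (mod 7).
    Reduce coefficients mod 7: 3·t ≡ 2 (mod 7).
    The inverse of 3 mod 7 is 5 (since 3·5 = 15 = 2·7 + 1), so t ≡ 5·2 = 10 ≡ 3 (mod 7).
    Then x = 32 + 143·3 = 461, valid modulo lcm(143, 7) = 1001: x ≡ 461 (mod 1001).
  Combine with x ≡ 0 (mod 8); new modulus lcm = 8008.
    Write x = 461 + 1001·t and substitute into x ≡ 0 (mod 8): 1001·t ≡ 0 − 461 = -461 (mod 8).
    Reduce coefficients mod 8: 1·t ≡ 3 (mod 8).
    So t ≡ 3 (mod 8).
    Then x = 461 + 1001·3 = 3464, valid modulo lcm(1001, 8) = 8008: x ≡ 3464 (mod 8008).
Verify against each original: 3464 mod 13 = 6, 3464 mod 11 = 10, 3464 mod 7 = 6, 3464 mod 8 = 0.

x ≡ 3464 (mod 8008).


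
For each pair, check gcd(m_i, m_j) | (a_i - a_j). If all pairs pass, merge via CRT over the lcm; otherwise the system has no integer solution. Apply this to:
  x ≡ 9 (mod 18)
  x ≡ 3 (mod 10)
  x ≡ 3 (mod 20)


Moduli 18, 10, 20 are not pairwise coprime, so CRT works modulo lcm(m_i) when all pairwise compatibility conditions hold.
Pairwise compatibility: gcd(m_i, m_j) must divide a_i - a_j for every pair.
Merge one congruence at a time:
  Start: x ≡ 9 (mod 18).
  Combine with x ≡ 3 (mod 10): gcd(18, 10) = 2; 3 - 9 = -6, which IS divisible by 2, so compatible.
    Write x = 9 + 18·t and substitute into x ≡ 3 (mod 10): 18·t ≡ 3 − 9 = -6 (mod 10).
    Divide the congruence (and modulus) by g = 2: 9·t ≡ -3 (mod 5).
    Reduce coefficients mod 5: 4·t ≡ 2 (mod 5).
    The inverse of 4 mod 5 is 4 (since 4·4 = 16 = 3·5 + 1), so t ≡ 4·2 = 8 ≡ 3 (mod 5).
    Then x = 9 + 18·3 = 63, valid modulo lcm(18, 10) = 90: x ≡ 63 (mod 90).
  Combine with x ≡ 3 (mod 20): gcd(90, 20) = 10; 3 - 63 = -60, which IS divisible by 10, so compatible.
    Write x = 63 + 90·t and substitute into x ≡ 3 (mod 20): 90·t ≡ 3 − 63 = -60 (mod 20).
    Divide the congruence (and modulus) by g = 10: 9·t ≡ -6 (mod 2).
    Reduce coefficients mod 2: 1·t ≡ 0 (mod 2).
    So t ≡ 0 (mod 2).
    Then x = 63 + 90·0 = 63, valid modulo lcm(90, 20) = 180: x ≡ 63 (mod 180).
Verify: 63 mod 18 = 9, 63 mod 10 = 3, 63 mod 20 = 3.

x ≡ 63 (mod 180).


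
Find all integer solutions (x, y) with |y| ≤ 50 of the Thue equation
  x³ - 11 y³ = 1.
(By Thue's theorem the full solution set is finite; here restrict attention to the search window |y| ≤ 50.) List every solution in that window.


The equation is x³ - 11y³ = 1. For fixed y, x³ = 11·y³ + 1, so a solution requires the RHS to be a perfect cube.
Strategy: iterate y from -50 to 50, compute RHS = 11·y³ + 1, and check whether it is a (positive or negative) perfect cube.
Check small values of y:
  y = 0: RHS = 1 = (1)³ ⇒ x = 1 works.
  y = 1: RHS = 12 is not a perfect cube.
  y = -1: RHS = -10 is not a perfect cube.
  y = 2: RHS = 89 is not a perfect cube.
  y = -2: RHS = -87 is not a perfect cube.
  y = 3: RHS = 298 is not a perfect cube.
  y = -3: RHS = -296 is not a perfect cube.
Continuing the search up to |y| = 50 finds no further solutions beyond those listed.
Collected solutions: (1, 0).

Solutions (with |y| ≤ 50): (1, 0).


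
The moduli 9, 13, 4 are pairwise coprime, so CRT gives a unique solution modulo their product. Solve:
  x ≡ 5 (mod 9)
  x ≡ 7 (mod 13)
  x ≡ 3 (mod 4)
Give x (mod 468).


Moduli 9, 13, 4 are pairwise coprime; by CRT there is a unique solution modulo M = 9 · 13 · 4 = 468.
Solve pairwise, accumulating the modulus:
  Start with x ≡ 5 (mod 9).
  Combine with x ≡ 7 (mod 13): since gcd(9, 13) = 1, we get a unique residue mod 117.
    Write x = 5 + 9·t and substitute into x ≡ 7 (mod 13): 9·t ≡ 7 − 5 = 2 (mod 13).
    The inverse of 9 mod 13 is 3 (since 9·3 = 27 = 2·13 + 1), so t ≡ 3·2 = 6 ≡ 6 (mod 13).
    Then x = 5 + 9·6 = 59, valid modulo lcm(9, 13) = 117: x ≡ 59 (mod 117).
  Combine with x ≡ 3 (mod 4): since gcd(117, 4) = 1, we get a unique residue mod 468.
    Write x = 59 + 117·t and substitute into x ≡ 3 (mod 4): 117·t ≡ 3 − 59 = -56 (mod 4).
    Reduce coefficients mod 4: 1·t ≡ 0 (mod 4).
    So t ≡ 0 (mod 4).
    Then x = 59 + 117·0 = 59, valid modulo lcm(117, 4) = 468: x ≡ 59 (mod 468).
Verify: 59 mod 9 = 5 ✓, 59 mod 13 = 7 ✓, 59 mod 4 = 3 ✓.

x ≡ 59 (mod 468).


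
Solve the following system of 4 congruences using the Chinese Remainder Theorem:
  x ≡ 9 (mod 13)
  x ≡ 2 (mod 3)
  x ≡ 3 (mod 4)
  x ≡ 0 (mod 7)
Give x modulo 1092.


Product of moduli M = 13 · 3 · 4 · 7 = 1092.
Merge one congruence at a time:
  Start: x ≡ 9 (mod 13).
  Combine with x ≡ 2 (mod 3); new modulus lcm = 39.
    Write x = 9 + 13·t and substitute into x ≡ 2 (mod 3): 13·t ≡ 2 − 9 = -7 (mod 3).
    Reduce coefficients mod 3: 1·t ≡ 2 (mod 3).
    So t ≡ 2 (mod 3).
    Then x = 9 + 13·2 = 35, valid modulo lcm(13, 3) = 39: x ≡ 35 (mod 39).
  Combine with x ≡ 3 (mod 4); new modulus lcm = 156.
    Write x = 35 + 39·t and substitute into x ≡ 3 (mod 4): 39·t ≡ 3 − 35 = -32 (mod 4).
    Reduce coefficients mod 4: 3·t ≡ 0 (mod 4).
    The inverse of 3 mod 4 is 3 (since 3·3 = 9 = 2·4 + 1), so t ≡ 3·0 = 0 ≡ 0 (mod 4).
    Then x = 35 + 39·0 = 35, valid modulo lcm(39, 4) = 156: x ≡ 35 (mod 156).
  Combine with x ≡ 0 (mod 7); new modulus lcm = 1092.
    Write x = 35 + 156·t and substitute into x ≡ 0 (mod 7): 156·t ≡ 0 − 35 = -35 (mod 7).
    Reduce coefficients mod 7: 2·t ≡ 0 (mod 7).
    The inverse of 2 mod 7 is 4 (since 2·4 = 8 = 1·7 + 1), so t ≡ 4·0 = 0 ≡ 0 (mod 7).
    Then x = 35 + 156·0 = 35, valid modulo lcm(156, 7) = 1092: x ≡ 35 (mod 1092).
Verify against each original: 35 mod 13 = 9, 35 mod 3 = 2, 35 mod 4 = 3, 35 mod 7 = 0.

x ≡ 35 (mod 1092).


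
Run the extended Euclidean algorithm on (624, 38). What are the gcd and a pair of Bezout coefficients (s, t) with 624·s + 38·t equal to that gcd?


Euclidean algorithm on (624, 38) — divide until remainder is 0:
  624 = 16 · 38 + 16
  38 = 2 · 16 + 6
  16 = 2 · 6 + 4
  6 = 1 · 4 + 2
  4 = 2 · 2 + 0
gcd(624, 38) = 2.
Track Bezout coefficients alongside the remainders: start with r₀ = 624 = a·1 + b·0 (s = 1, t = 0) and r₁ = 38 = a·0 + b·1 (s = 0, t = 1); each new remainder r_{k+1} = r_{k-1} − q_k·r_k inherits s_{k+1} = s_{k-1} − q_k·s_k, t_{k+1} = t_{k-1} − q_k·t_k, so r_k = a·s_k + b·t_k at every step:
  q = 16: r = 16, s = 1 − 16·0 = 1, t = 0 − 16·1 = -16  (check: 624·1 + 38·(-16) = 16)
  q = 2: r = 6, s = 0 − 2·1 = -2, t = 1 − 2·(-16) = 33  (check: 624·(-2) + 38·33 = 6)
  q = 2: r = 4, s = 1 − 2·(-2) = 5, t = -16 − 2·33 = -82  (check: 624·5 + 38·(-82) = 4)
  q = 1: r = 2, s = -2 − 1·5 = -7, t = 33 − 1·(-82) = 115  (check: 624·(-7) + 38·115 = 2)
The row with r = 2 (the gcd) gives the Bezout coefficients s = -7, t = 115.
Result: 624 · (-7) + 38 · (115) = 2.

gcd(624, 38) = 2; s = -7, t = 115 (check: 624·(-7) + 38·115 = 2).


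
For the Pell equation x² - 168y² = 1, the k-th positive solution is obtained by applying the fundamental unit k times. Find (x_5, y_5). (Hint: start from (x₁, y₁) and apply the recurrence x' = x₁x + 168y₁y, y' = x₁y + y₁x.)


Step 1: Find the fundamental solution (x₁, y₁) of x² - 168y² = 1.
  Expand √168 as a continued fraction. a₀ = ⌊√168⌋ = 12; iterate m_{k+1} = d_k·a_k − m_k, d_{k+1} = (168 − m_{k+1}²)/d_k, a_{k+1} = ⌊(a₀ + m_{k+1})/d_{k+1}⌋ (starting m₀ = 0, d₀ = 1), with convergents p_k = a_k·p_{k-1} + p_{k-2}, q_k = a_k·q_{k-1} + q_{k-2} (p₋₁ = 1, q₋₁ = 0):
  k = 0: a₀ = 12; p₀/q₀ = 12/1; p₀² − 168·q₀² = 144 − 168 = -24.
  k = 1: m = 12, d = 24, a = ⌊(12 + 12)/24⌋ = 1; p/q = (1·12 + 1)/(1·1 + 0) = 13/1; p² − 168·q² = 169 − 168 = 1.
  The first convergent with p² − 168·q² = 1 gives the fundamental solution (x₁, y₁) = (13, 1).
Step 2: Apply the recurrence (x_{n+1}, y_{n+1}) = (x₁x_n + 168y₁y_n, x₁y_n + y₁x_n) repeatedly.
  From (x_1, y_1) = (13, 1): x_2 = 13·13 + 168·1·1 = 337; y_2 = 13·1 + 1·13 = 26.
  From (x_2, y_2) = (337, 26): x_3 = 13·337 + 168·1·26 = 8749; y_3 = 13·26 + 1·337 = 675.
  From (x_3, y_3) = (8749, 675): x_4 = 13·8749 + 168·1·675 = 227137; y_4 = 13·675 + 1·8749 = 17524.
  From (x_4, y_4) = (227137, 17524): x_5 = 13·227137 + 168·1·17524 = 5896813; y_5 = 13·17524 + 1·227137 = 454949.
Step 3: Verify x_5² - 168·y_5² = 34772403556969 - 34772403556968 = 1 (should be 1). ✓

(x_1, y_1) = (13, 1); (x_5, y_5) = (5896813, 454949).


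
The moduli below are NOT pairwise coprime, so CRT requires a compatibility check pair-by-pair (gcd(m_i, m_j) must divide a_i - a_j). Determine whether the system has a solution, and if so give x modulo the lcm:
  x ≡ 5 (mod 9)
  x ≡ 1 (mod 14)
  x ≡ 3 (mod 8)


Moduli 9, 14, 8 are not pairwise coprime, so CRT works modulo lcm(m_i) when all pairwise compatibility conditions hold.
Pairwise compatibility: gcd(m_i, m_j) must divide a_i - a_j for every pair.
Merge one congruence at a time:
  Start: x ≡ 5 (mod 9).
  Combine with x ≡ 1 (mod 14): gcd(9, 14) = 1; 1 - 5 = -4, which IS divisible by 1, so compatible.
    Write x = 5 + 9·t and substitute into x ≡ 1 (mod 14): 9·t ≡ 1 − 5 = -4 (mod 14).
    Reduce coefficients mod 14: 9·t ≡ 10 (mod 14).
    The inverse of 9 mod 14 is 11 (since 9·11 = 99 = 7·14 + 1), so t ≡ 11·10 = 110 ≡ 12 (mod 14).
    Then x = 5 + 9·12 = 113, valid modulo lcm(9, 14) = 126: x ≡ 113 (mod 126).
  Combine with x ≡ 3 (mod 8): gcd(126, 8) = 2; 3 - 113 = -110, which IS divisible by 2, so compatible.
    Write x = 113 + 126·t and substitute into x ≡ 3 (mod 8): 126·t ≡ 3 − 113 = -110 (mod 8).
    Divide the congruence (and modulus) by g = 2: 63·t ≡ -55 (mod 4).
    Reduce coefficients mod 4: 3·t ≡ 1 (mod 4).
    The inverse of 3 mod 4 is 3 (since 3·3 = 9 = 2·4 + 1), so t ≡ 3·1 = 3 ≡ 3 (mod 4).
    Then x = 113 + 126·3 = 491, valid modulo lcm(126, 8) = 504: x ≡ 491 (mod 504).
Verify: 491 mod 9 = 5, 491 mod 14 = 1, 491 mod 8 = 3.

x ≡ 491 (mod 504).


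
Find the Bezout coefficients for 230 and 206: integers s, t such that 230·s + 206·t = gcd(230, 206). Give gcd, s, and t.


Euclidean algorithm on (230, 206) — divide until remainder is 0:
  230 = 1 · 206 + 24
  206 = 8 · 24 + 14
  24 = 1 · 14 + 10
  14 = 1 · 10 + 4
  10 = 2 · 4 + 2
  4 = 2 · 2 + 0
gcd(230, 206) = 2.
Track Bezout coefficients alongside the remainders: start with r₀ = 230 = a·1 + b·0 (s = 1, t = 0) and r₁ = 206 = a·0 + b·1 (s = 0, t = 1); each new remainder r_{k+1} = r_{k-1} − q_k·r_k inherits s_{k+1} = s_{k-1} − q_k·s_k, t_{k+1} = t_{k-1} − q_k·t_k, so r_k = a·s_k + b·t_k at every step:
  q = 1: r = 24, s = 1 − 1·0 = 1, t = 0 − 1·1 = -1  (check: 230·1 + 206·(-1) = 24)
  q = 8: r = 14, s = 0 − 8·1 = -8, t = 1 − 8·(-1) = 9  (check: 230·(-8) + 206·9 = 14)
  q = 1: r = 10, s = 1 − 1·(-8) = 9, t = -1 − 1·9 = -10  (check: 230·9 + 206·(-10) = 10)
  q = 1: r = 4, s = -8 − 1·9 = -17, t = 9 − 1·(-10) = 19  (check: 230·(-17) + 206·19 = 4)
  q = 2: r = 2, s = 9 − 2·(-17) = 43, t = -10 − 2·19 = -48  (check: 230·43 + 206·(-48) = 2)
The row with r = 2 (the gcd) gives the Bezout coefficients s = 43, t = -48.
Result: 230 · (43) + 206 · (-48) = 2.

gcd(230, 206) = 2; s = 43, t = -48 (check: 230·43 + 206·(-48) = 2).


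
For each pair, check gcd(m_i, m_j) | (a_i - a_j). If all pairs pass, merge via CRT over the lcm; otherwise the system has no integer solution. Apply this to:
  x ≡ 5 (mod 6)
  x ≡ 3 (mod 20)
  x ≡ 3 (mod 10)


Moduli 6, 20, 10 are not pairwise coprime, so CRT works modulo lcm(m_i) when all pairwise compatibility conditions hold.
Pairwise compatibility: gcd(m_i, m_j) must divide a_i - a_j for every pair.
Merge one congruence at a time:
  Start: x ≡ 5 (mod 6).
  Combine with x ≡ 3 (mod 20): gcd(6, 20) = 2; 3 - 5 = -2, which IS divisible by 2, so compatible.
    Write x = 5 + 6·t and substitute into x ≡ 3 (mod 20): 6·t ≡ 3 − 5 = -2 (mod 20).
    Divide the congruence (and modulus) by g = 2: 3·t ≡ -1 (mod 10).
    Reduce coefficients mod 10: 3·t ≡ 9 (mod 10).
    The inverse of 3 mod 10 is 7 (since 3·7 = 21 = 2·10 + 1), so t ≡ 7·9 = 63 ≡ 3 (mod 10).
    Then x = 5 + 6·3 = 23, valid modulo lcm(6, 20) = 60: x ≡ 23 (mod 60).
  Combine with x ≡ 3 (mod 10): gcd(60, 10) = 10; 3 - 23 = -20, which IS divisible by 10, so compatible.
    Write x = 23 + 60·t and substitute into x ≡ 3 (mod 10): 60·t ≡ 3 − 23 = -20 (mod 10).
    Divide the congruence (and modulus) by g = 10: 6·t ≡ -2 (mod 1).
    Modulo 1 every t works; take t = 0.
    Then x = 23 + 60·0 = 23, valid modulo lcm(60, 10) = 60: x ≡ 23 (mod 60).
Verify: 23 mod 6 = 5, 23 mod 20 = 3, 23 mod 10 = 3.

x ≡ 23 (mod 60).


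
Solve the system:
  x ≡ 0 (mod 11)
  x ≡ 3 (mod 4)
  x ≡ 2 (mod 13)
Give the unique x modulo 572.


Moduli 11, 4, 13 are pairwise coprime; by CRT there is a unique solution modulo M = 11 · 4 · 13 = 572.
Solve pairwise, accumulating the modulus:
  Start with x ≡ 0 (mod 11).
  Combine with x ≡ 3 (mod 4): since gcd(11, 4) = 1, we get a unique residue mod 44.
    Write x = 0 + 11·t and substitute into x ≡ 3 (mod 4): 11·t ≡ 3 − 0 = 3 (mod 4).
    Reduce coefficients mod 4: 3·t ≡ 3 (mod 4).
    The inverse of 3 mod 4 is 3 (since 3·3 = 9 = 2·4 + 1), so t ≡ 3·3 = 9 ≡ 1 (mod 4).
    Then x = 0 + 11·1 = 11, valid modulo lcm(11, 4) = 44: x ≡ 11 (mod 44).
  Combine with x ≡ 2 (mod 13): since gcd(44, 13) = 1, we get a unique residue mod 572.
    Write x = 11 + 44·t and substitute into x ≡ 2 (mod 13): 44·t ≡ 2 − 11 = -9 (mod 13).
    Reduce coefficients mod 13: 5·t ≡ 4 (mod 13).
    The inverse of 5 mod 13 is 8 (since 5·8 = 40 = 3·13 + 1), so t ≡ 8·4 = 32 ≡ 6 (mod 13).
    Then x = 11 + 44·6 = 275, valid modulo lcm(44, 13) = 572: x ≡ 275 (mod 572).
Verify: 275 mod 11 = 0 ✓, 275 mod 4 = 3 ✓, 275 mod 13 = 2 ✓.

x ≡ 275 (mod 572).


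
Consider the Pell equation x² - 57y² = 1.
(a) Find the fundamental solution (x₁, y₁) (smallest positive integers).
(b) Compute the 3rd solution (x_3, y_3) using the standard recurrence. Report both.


Step 1: Find the fundamental solution (x₁, y₁) of x² - 57y² = 1.
  Expand √57 as a continued fraction. a₀ = ⌊√57⌋ = 7; iterate m_{k+1} = d_k·a_k − m_k, d_{k+1} = (57 − m_{k+1}²)/d_k, a_{k+1} = ⌊(a₀ + m_{k+1})/d_{k+1}⌋ (starting m₀ = 0, d₀ = 1), with convergents p_k = a_k·p_{k-1} + p_{k-2}, q_k = a_k·q_{k-1} + q_{k-2} (p₋₁ = 1, q₋₁ = 0):
  k = 0: a₀ = 7; p₀/q₀ = 7/1; p₀² − 57·q₀² = 49 − 57 = -8.
  k = 1: m = 7, d = 8, a = ⌊(7 + 7)/8⌋ = 1; p/q = (1·7 + 1)/(1·1 + 0) = 8/1; p² − 57·q² = 64 − 57 = 7.
  k = 2: m = 1, d = 7, a = ⌊(7 + 1)/7⌋ = 1; p/q = (1·8 + 7)/(1·1 + 1) = 15/2; p² − 57·q² = 225 − 228 = -3.
  k = 3: m = 6, d = 3, a = ⌊(7 + 6)/3⌋ = 4; p/q = (4·15 + 8)/(4·2 + 1) = 68/9; p² − 57·q² = 4624 − 4617 = 7.
  k = 4: m = 6, d = 7, a = ⌊(7 + 6)/7⌋ = 1; p/q = (1·68 + 15)/(1·9 + 2) = 83/11; p² − 57·q² = 6889 − 6897 = -8.
  k = 5: m = 1, d = 8, a = ⌊(7 + 1)/8⌋ = 1; p/q = (1·83 + 68)/(1·11 + 9) = 151/20; p² − 57·q² = 22801 − 22800 = 1.
  The first convergent with p² − 57·q² = 1 gives the fundamental solution (x₁, y₁) = (151, 20).
Step 2: Apply the recurrence (x_{n+1}, y_{n+1}) = (x₁x_n + 57y₁y_n, x₁y_n + y₁x_n) repeatedly.
  From (x_1, y_1) = (151, 20): x_2 = 151·151 + 57·20·20 = 45601; y_2 = 151·20 + 20·151 = 6040.
  From (x_2, y_2) = (45601, 6040): x_3 = 151·45601 + 57·20·6040 = 13771351; y_3 = 151·6040 + 20·45601 = 1824060.
Step 3: Verify x_3² - 57·y_3² = 189650108365201 - 189650108365200 = 1 (should be 1). ✓

(x_1, y_1) = (151, 20); (x_3, y_3) = (13771351, 1824060).


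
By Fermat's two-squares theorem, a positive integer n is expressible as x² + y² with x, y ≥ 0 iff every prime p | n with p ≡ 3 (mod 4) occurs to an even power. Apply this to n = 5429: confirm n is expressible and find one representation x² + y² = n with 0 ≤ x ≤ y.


Step 1: Factor n = 5429 = 61 · 89.
Step 2: Check the mod-4 condition on each prime factor: 61 ≡ 1 (mod 4), exponent 1; 89 ≡ 1 (mod 4), exponent 1.
All primes ≡ 3 (mod 4) appear to even exponent (or don't appear), so by the two-squares theorem n IS expressible as a sum of two squares.
Step 3: Build a representation. Here n = 61 · 89 is a product of primes ≡ 1 (mod 4). Each prime p ≡ 1 (mod 4) is itself a sum of two squares; find a² by testing p − a² for a perfect square:
  61: 61 − 1² = 60, 61 − 2² = 57, 61 − 3² = 52, 61 − 4² = 45, 61 − 5² = 36 = 6² ⇒ 61 = 5² + 6².
  89: 89 − 1² = 88, 89 − 2² = 85, 89 − 3² = 80, 89 − 4² = 73, 89 − 5² = 64 = 8² ⇒ 89 = 5² + 8².
  Combine using the Brahmagupta–Fibonacci identity (a² + b²)(c² + d²) = (ac − bd)² + (ad + bc)² = (ac + bd)² + (ad − bc)²:
  61 · 89 = 5429: from (5² + 6²)(5² + 8²), take (5·5 − 6·8, 5·8 + 6·5) = (25 − 48, 40 + 30) = (-23, 70); dropping signs (only squares matter) gives (23, 70); check 23² + 70² = 529 + 4900 = 5429 ✓.
Step 4: Order so x ≤ y and verify: 23² + 70² = 529 + 4900 = 5429 = n. ✓

n = 5429 = 23² + 70² (one valid representation with x ≤ y).


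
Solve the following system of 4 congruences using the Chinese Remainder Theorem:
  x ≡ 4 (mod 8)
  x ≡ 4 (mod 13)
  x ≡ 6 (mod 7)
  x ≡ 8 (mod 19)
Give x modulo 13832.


Product of moduli M = 8 · 13 · 7 · 19 = 13832.
Merge one congruence at a time:
  Start: x ≡ 4 (mod 8).
  Combine with x ≡ 4 (mod 13); new modulus lcm = 104.
    Write x = 4 + 8·t and substitute into x ≡ 4 (mod 13): 8·t ≡ 4 − 4 = 0 (mod 13).
    The inverse of 8 mod 13 is 5 (since 8·5 = 40 = 3·13 + 1), so t ≡ 5·0 = 0 ≡ 0 (mod 13).
    Then x = 4 + 8·0 = 4, valid modulo lcm(8, 13) = 104: x ≡ 4 (mod 104).
  Combine with x ≡ 6 (mod 7); new modulus lcm = 728.
    Write x = 4 + 104·t and substitute into x ≡ 6 (mod 7): 104·t ≡ 6 − 4 = 2 (mod 7).
    Reduce coefficients mod 7: 6·t ≡ 2 (mod 7).
    The inverse of 6 mod 7 is 6 (since 6·6 = 36 = 5·7 + 1), so t ≡ 6·2 = 12 ≡ 5 (mod 7).
    Then x = 4 + 104·5 = 524, valid modulo lcm(104, 7) = 728: x ≡ 524 (mod 728).
  Combine with x ≡ 8 (mod 19); new modulus lcm = 13832.
    Write x = 524 + 728·t and substitute into x ≡ 8 (mod 19): 728·t ≡ 8 − 524 = -516 (mod 19).
    Reduce coefficients mod 19: 6·t ≡ 16 (mod 19).
    The inverse of 6 mod 19 is 16 (since 6·16 = 96 = 5·19 + 1), so t ≡ 16·16 = 256 ≡ 9 (mod 19).
    Then x = 524 + 728·9 = 7076, valid modulo lcm(728, 19) = 13832: x ≡ 7076 (mod 13832).
Verify against each original: 7076 mod 8 = 4, 7076 mod 13 = 4, 7076 mod 7 = 6, 7076 mod 19 = 8.

x ≡ 7076 (mod 13832).


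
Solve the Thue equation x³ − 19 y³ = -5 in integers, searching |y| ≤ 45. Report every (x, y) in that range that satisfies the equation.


The equation is x³ - 19y³ = -5. For fixed y, x³ = 19·y³ − 5, so a solution requires the RHS to be a perfect cube.
Strategy: iterate y from -45 to 45, compute RHS = 19·y³ − 5, and check whether it is a (positive or negative) perfect cube.
Check small values of y:
  y = 0: RHS = -5 is not a perfect cube.
  y = 1: RHS = 14 is not a perfect cube.
  y = -1: RHS = -24 is not a perfect cube.
  y = 2: RHS = 147 is not a perfect cube.
  y = -2: RHS = -157 is not a perfect cube.
  y = 3: RHS = 508 is not a perfect cube.
  y = -3: RHS = -518 is not a perfect cube.
Continuing the search up to |y| = 45 finds no solutions either.
No (x, y) in the scanned range satisfies the equation.

No integer solutions with |y| ≤ 45.


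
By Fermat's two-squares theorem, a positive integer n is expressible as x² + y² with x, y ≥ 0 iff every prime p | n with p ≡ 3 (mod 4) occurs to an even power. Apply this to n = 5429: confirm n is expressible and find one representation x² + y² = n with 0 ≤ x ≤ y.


Step 1: Factor n = 5429 = 61 · 89.
Step 2: Check the mod-4 condition on each prime factor: 61 ≡ 1 (mod 4), exponent 1; 89 ≡ 1 (mod 4), exponent 1.
All primes ≡ 3 (mod 4) appear to even exponent (or don't appear), so by the two-squares theorem n IS expressible as a sum of two squares.
Step 3: Build a representation. Here n = 61 · 89 is a product of primes ≡ 1 (mod 4). Each prime p ≡ 1 (mod 4) is itself a sum of two squares; find a² by testing p − a² for a perfect square:
  61: 61 − 1² = 60, 61 − 2² = 57, 61 − 3² = 52, 61 − 4² = 45, 61 − 5² = 36 = 6² ⇒ 61 = 5² + 6².
  89: 89 − 1² = 88, 89 − 2² = 85, 89 − 3² = 80, 89 − 4² = 73, 89 − 5² = 64 = 8² ⇒ 89 = 5² + 8².
  Combine using the Brahmagupta–Fibonacci identity (a² + b²)(c² + d²) = (ac − bd)² + (ad + bc)² = (ac + bd)² + (ad − bc)²:
  61 · 89 = 5429: from (5² + 6²)(5² + 8²), take (5·5 − 6·8, 5·8 + 6·5) = (25 − 48, 40 + 30) = (-23, 70); dropping signs (only squares matter) gives (23, 70); check 23² + 70² = 529 + 4900 = 5429 ✓.
Step 4: Order so x ≤ y and verify: 23² + 70² = 529 + 4900 = 5429 = n. ✓

n = 5429 = 23² + 70² (one valid representation with x ≤ y).


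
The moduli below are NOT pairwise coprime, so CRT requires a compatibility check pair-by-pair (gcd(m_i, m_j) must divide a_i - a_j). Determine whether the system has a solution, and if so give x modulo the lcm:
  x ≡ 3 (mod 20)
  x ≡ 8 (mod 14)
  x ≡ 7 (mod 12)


Moduli 20, 14, 12 are not pairwise coprime, so CRT works modulo lcm(m_i) when all pairwise compatibility conditions hold.
Pairwise compatibility: gcd(m_i, m_j) must divide a_i - a_j for every pair.
Merge one congruence at a time:
  Start: x ≡ 3 (mod 20).
  Combine with x ≡ 8 (mod 14): gcd(20, 14) = 2, and 8 - 3 = 5 is NOT divisible by 2.
    ⇒ system is inconsistent (no integer solution).

No solution (the system is inconsistent).


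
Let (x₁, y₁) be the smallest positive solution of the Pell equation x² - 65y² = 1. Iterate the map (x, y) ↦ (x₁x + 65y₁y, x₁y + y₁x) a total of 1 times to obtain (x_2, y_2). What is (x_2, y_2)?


Step 1: Find the fundamental solution (x₁, y₁) of x² - 65y² = 1.
  Expand √65 as a continued fraction. a₀ = ⌊√65⌋ = 8; iterate m_{k+1} = d_k·a_k − m_k, d_{k+1} = (65 − m_{k+1}²)/d_k, a_{k+1} = ⌊(a₀ + m_{k+1})/d_{k+1}⌋ (starting m₀ = 0, d₀ = 1), with convergents p_k = a_k·p_{k-1} + p_{k-2}, q_k = a_k·q_{k-1} + q_{k-2} (p₋₁ = 1, q₋₁ = 0):
  k = 0: a₀ = 8; p₀/q₀ = 8/1; p₀² − 65·q₀² = 64 − 65 = -1.
  k = 1: m = 8, d = 1, a = ⌊(8 + 8)/1⌋ = 16; p/q = (16·8 + 1)/(16·1 + 0) = 129/16; p² − 65·q² = 16641 − 16640 = 1.
  The first convergent with p² − 65·q² = 1 gives the fundamental solution (x₁, y₁) = (129, 16).
Step 2: Apply the recurrence (x_{n+1}, y_{n+1}) = (x₁x_n + 65y₁y_n, x₁y_n + y₁x_n) repeatedly.
  From (x_1, y_1) = (129, 16): x_2 = 129·129 + 65·16·16 = 33281; y_2 = 129·16 + 16·129 = 4128.
Step 3: Verify x_2² - 65·y_2² = 1107624961 - 1107624960 = 1 (should be 1). ✓

(x_1, y_1) = (129, 16); (x_2, y_2) = (33281, 4128).


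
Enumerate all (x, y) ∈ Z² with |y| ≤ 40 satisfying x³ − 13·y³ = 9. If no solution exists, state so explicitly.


The equation is x³ - 13y³ = 9. For fixed y, x³ = 13·y³ + 9, so a solution requires the RHS to be a perfect cube.
Strategy: iterate y from -40 to 40, compute RHS = 13·y³ + 9, and check whether it is a (positive or negative) perfect cube.
Check small values of y:
  y = 0: RHS = 9 is not a perfect cube.
  y = 1: RHS = 22 is not a perfect cube.
  y = -1: RHS = -4 is not a perfect cube.
  y = 2: RHS = 113 is not a perfect cube.
  y = -2: RHS = -95 is not a perfect cube.
  y = 3: RHS = 360 is not a perfect cube.
  y = -3: RHS = -342 is not a perfect cube.
Continuing the search up to |y| = 40 finds no solutions either.
No (x, y) in the scanned range satisfies the equation.

No integer solutions with |y| ≤ 40.


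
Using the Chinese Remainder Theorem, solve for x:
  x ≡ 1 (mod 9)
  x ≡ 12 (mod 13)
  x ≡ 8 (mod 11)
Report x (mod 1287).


Moduli 9, 13, 11 are pairwise coprime; by CRT there is a unique solution modulo M = 9 · 13 · 11 = 1287.
Solve pairwise, accumulating the modulus:
  Start with x ≡ 1 (mod 9).
  Combine with x ≡ 12 (mod 13): since gcd(9, 13) = 1, we get a unique residue mod 117.
    Write x = 1 + 9·t and substitute into x ≡ 12 (mod 13): 9·t ≡ 12 − 1 = 11 (mod 13).
    The inverse of 9 mod 13 is 3 (since 9·3 = 27 = 2·13 + 1), so t ≡ 3·11 = 33 ≡ 7 (mod 13).
    Then x = 1 + 9·7 = 64, valid modulo lcm(9, 13) = 117: x ≡ 64 (mod 117).
  Combine with x ≡ 8 (mod 11): since gcd(117, 11) = 1, we get a unique residue mod 1287.
    Write x = 64 + 117·t and substitute into x ≡ 8 (mod 11): 117·t ≡ 8 − 64 = -56 (mod 11).
    Reduce coefficients mod 11: 7·t ≡ 10 (mod 11).
    The inverse of 7 mod 11 is 8 (since 7·8 = 56 = 5·11 + 1), so t ≡ 8·10 = 80 ≡ 3 (mod 11).
    Then x = 64 + 117·3 = 415, valid modulo lcm(117, 11) = 1287: x ≡ 415 (mod 1287).
Verify: 415 mod 9 = 1 ✓, 415 mod 13 = 12 ✓, 415 mod 11 = 8 ✓.

x ≡ 415 (mod 1287).


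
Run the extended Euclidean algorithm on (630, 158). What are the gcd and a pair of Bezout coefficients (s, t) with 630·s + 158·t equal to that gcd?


Euclidean algorithm on (630, 158) — divide until remainder is 0:
  630 = 3 · 158 + 156
  158 = 1 · 156 + 2
  156 = 78 · 2 + 0
gcd(630, 158) = 2.
Track Bezout coefficients alongside the remainders: start with r₀ = 630 = a·1 + b·0 (s = 1, t = 0) and r₁ = 158 = a·0 + b·1 (s = 0, t = 1); each new remainder r_{k+1} = r_{k-1} − q_k·r_k inherits s_{k+1} = s_{k-1} − q_k·s_k, t_{k+1} = t_{k-1} − q_k·t_k, so r_k = a·s_k + b·t_k at every step:
  q = 3: r = 156, s = 1 − 3·0 = 1, t = 0 − 3·1 = -3  (check: 630·1 + 158·(-3) = 156)
  q = 1: r = 2, s = 0 − 1·1 = -1, t = 1 − 1·(-3) = 4  (check: 630·(-1) + 158·4 = 2)
The row with r = 2 (the gcd) gives the Bezout coefficients s = -1, t = 4.
Result: 630 · (-1) + 158 · (4) = 2.

gcd(630, 158) = 2; s = -1, t = 4 (check: 630·(-1) + 158·4 = 2).


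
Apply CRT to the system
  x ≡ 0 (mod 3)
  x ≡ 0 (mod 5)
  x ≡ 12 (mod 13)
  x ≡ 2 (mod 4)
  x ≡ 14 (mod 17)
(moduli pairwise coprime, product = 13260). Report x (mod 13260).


Product of moduli M = 3 · 5 · 13 · 4 · 17 = 13260.
Merge one congruence at a time:
  Start: x ≡ 0 (mod 3).
  Combine with x ≡ 0 (mod 5); new modulus lcm = 15.
    Write x = 0 + 3·t and substitute into x ≡ 0 (mod 5): 3·t ≡ 0 − 0 = 0 (mod 5).
    The inverse of 3 mod 5 is 2 (since 3·2 = 6 = 1·5 + 1), so t ≡ 2·0 = 0 ≡ 0 (mod 5).
    Then x = 0 + 3·0 = 0, valid modulo lcm(3, 5) = 15: x ≡ 0 (mod 15).
  Combine with x ≡ 12 (mod 13); new modulus lcm = 195.
    Write x = 0 + 15·t and substitute into x ≡ 12 (mod 13): 15·t ≡ 12 − 0 = 12 (mod 13).
    Reduce coefficients mod 13: 2·t ≡ 12 (mod 13).
    The inverse of 2 mod 13 is 7 (since 2·7 = 14 = 1·13 + 1), so t ≡ 7·12 = 84 ≡ 6 (mod 13).
    Then x = 0 + 15·6 = 90, valid modulo lcm(15, 13) = 195: x ≡ 90 (mod 195).
  Combine with x ≡ 2 (mod 4); new modulus lcm = 780.
    Write x = 90 + 195·t and substitute into x ≡ 2 (mod 4): 195·t ≡ 2 − 90 = -88 (mod 4).
    Reduce coefficients mod 4: 3·t ≡ 0 (mod 4).
    The inverse of 3 mod 4 is 3 (since 3·3 = 9 = 2·4 + 1), so t ≡ 3·0 = 0 ≡ 0 (mod 4).
    Then x = 90 + 195·0 = 90, valid modulo lcm(195, 4) = 780: x ≡ 90 (mod 780).
  Combine with x ≡ 14 (mod 17); new modulus lcm = 13260.
    Write x = 90 + 780·t and substitute into x ≡ 14 (mod 17): 780·t ≡ 14 − 90 = -76 (mod 17).
    Reduce coefficients mod 17: 15·t ≡ 9 (mod 17).
    The inverse of 15 mod 17 is 8 (since 15·8 = 120 = 7·17 + 1), so t ≡ 8·9 = 72 ≡ 4 (mod 17).
    Then x = 90 + 780·4 = 3210, valid modulo lcm(780, 17) = 13260: x ≡ 3210 (mod 13260).
Verify against each original: 3210 mod 3 = 0, 3210 mod 5 = 0, 3210 mod 13 = 12, 3210 mod 4 = 2, 3210 mod 17 = 14.

x ≡ 3210 (mod 13260).


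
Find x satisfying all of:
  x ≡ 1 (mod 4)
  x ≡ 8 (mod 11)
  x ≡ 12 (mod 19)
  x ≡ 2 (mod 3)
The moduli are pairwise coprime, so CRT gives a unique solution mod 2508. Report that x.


Product of moduli M = 4 · 11 · 19 · 3 = 2508.
Merge one congruence at a time:
  Start: x ≡ 1 (mod 4).
  Combine with x ≡ 8 (mod 11); new modulus lcm = 44.
    Write x = 1 + 4·t and substitute into x ≡ 8 (mod 11): 4·t ≡ 8 − 1 = 7 (mod 11).
    The inverse of 4 mod 11 is 3 (since 4·3 = 12 = 1·11 + 1), so t ≡ 3·7 = 21 ≡ 10 (mod 11).
    Then x = 1 + 4·10 = 41, valid modulo lcm(4, 11) = 44: x ≡ 41 (mod 44).
  Combine with x ≡ 12 (mod 19); new modulus lcm = 836.
    Write x = 41 + 44·t and substitute into x ≡ 12 (mod 19): 44·t ≡ 12 − 41 = -29 (mod 19).
    Reduce coefficients mod 19: 6·t ≡ 9 (mod 19).
    The inverse of 6 mod 19 is 16 (since 6·16 = 96 = 5·19 + 1), so t ≡ 16·9 = 144 ≡ 11 (mod 19).
    Then x = 41 + 44·11 = 525, valid modulo lcm(44, 19) = 836: x ≡ 525 (mod 836).
  Combine with x ≡ 2 (mod 3); new modulus lcm = 2508.
    Write x = 525 + 836·t and substitute into x ≡ 2 (mod 3): 836·t ≡ 2 − 525 = -523 (mod 3).
    Reduce coefficients mod 3: 2·t ≡ 2 (mod 3).
    The inverse of 2 mod 3 is 2 (since 2·2 = 4 = 1·3 + 1), so t ≡ 2·2 = 4 ≡ 1 (mod 3).
    Then x = 525 + 836·1 = 1361, valid modulo lcm(836, 3) = 2508: x ≡ 1361 (mod 2508).
Verify against each original: 1361 mod 4 = 1, 1361 mod 11 = 8, 1361 mod 19 = 12, 1361 mod 3 = 2.

x ≡ 1361 (mod 2508).


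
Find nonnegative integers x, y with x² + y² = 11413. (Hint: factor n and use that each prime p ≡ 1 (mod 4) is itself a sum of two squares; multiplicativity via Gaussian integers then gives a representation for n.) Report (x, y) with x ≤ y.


Step 1: Factor n = 11413 = 101 · 113.
Step 2: Check the mod-4 condition on each prime factor: 101 ≡ 1 (mod 4), exponent 1; 113 ≡ 1 (mod 4), exponent 1.
All primes ≡ 3 (mod 4) appear to even exponent (or don't appear), so by the two-squares theorem n IS expressible as a sum of two squares.
Step 3: Build a representation. Here n = 101 · 113 is a product of primes ≡ 1 (mod 4). Each prime p ≡ 1 (mod 4) is itself a sum of two squares; find a² by testing p − a² for a perfect square:
  101: 101 − 1² = 100 = 10² ⇒ 101 = 1² + 10².
  113: 113 − 1² = 112, 113 − 2² = 109, 113 − 3² = 104, 113 − 4² = 97, 113 − 5² = 88, 113 − 6² = 77, 113 − 7² = 64 = 8² ⇒ 113 = 7² + 8².
  Combine using the Brahmagupta–Fibonacci identity (a² + b²)(c² + d²) = (ac − bd)² + (ad + bc)² = (ac + bd)² + (ad − bc)²:
  101 · 113 = 11413: from (1² + 10²)(7² + 8²), take (1·7 − 10·8, 1·8 + 10·7) = (7 − 80, 8 + 70) = (-73, 78); dropping signs (only squares matter) gives (73, 78); check 73² + 78² = 5329 + 6084 = 11413 ✓.
Step 4: Order so x ≤ y and verify: 73² + 78² = 5329 + 6084 = 11413 = n. ✓

n = 11413 = 73² + 78² (one valid representation with x ≤ y).
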